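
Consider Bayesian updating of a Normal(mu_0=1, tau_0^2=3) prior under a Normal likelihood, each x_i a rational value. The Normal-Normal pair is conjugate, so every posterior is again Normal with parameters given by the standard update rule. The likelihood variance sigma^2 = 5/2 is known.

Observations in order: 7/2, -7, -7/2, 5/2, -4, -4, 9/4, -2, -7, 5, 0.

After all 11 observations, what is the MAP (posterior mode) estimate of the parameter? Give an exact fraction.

-161/142

obs 1: x=7/2 → posterior Normal(26/11, 15/11)
obs 2: x=-7 → posterior Normal(-16/17, 15/17)
obs 3: x=-7/2 → posterior Normal(-37/23, 15/23)
obs 4: x=5/2 → posterior Normal(-22/29, 15/29)
obs 5: x=-4 → posterior Normal(-46/35, 3/7)
obs 6: x=-4 → posterior Normal(-70/41, 15/41)
obs 7: x=9/4 → posterior Normal(-113/94, 15/47)
obs 8: x=-2 → posterior Normal(-137/106, 15/53)
obs 9: x=-7 → posterior Normal(-221/118, 15/59)
obs 10: x=5 → posterior Normal(-161/130, 3/13)
obs 11: x=0 → posterior Normal(-161/142, 15/71)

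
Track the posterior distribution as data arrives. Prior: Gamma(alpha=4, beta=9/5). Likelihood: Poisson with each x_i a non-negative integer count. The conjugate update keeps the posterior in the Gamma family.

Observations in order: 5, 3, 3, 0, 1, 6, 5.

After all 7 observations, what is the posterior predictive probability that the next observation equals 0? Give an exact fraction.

obs 1: x=5 → posterior Gamma(9, 14/5)
obs 2: x=3 → posterior Gamma(12, 19/5)
obs 3: x=3 → posterior Gamma(15, 24/5)
obs 4: x=0 → posterior Gamma(15, 29/5)
obs 5: x=1 → posterior Gamma(16, 34/5)
obs 6: x=6 → posterior Gamma(22, 39/5)
obs 7: x=5 → posterior Gamma(27, 44/5)

236168659822673813518391696856742737754456064/4318114567396436564035293097707728087552248849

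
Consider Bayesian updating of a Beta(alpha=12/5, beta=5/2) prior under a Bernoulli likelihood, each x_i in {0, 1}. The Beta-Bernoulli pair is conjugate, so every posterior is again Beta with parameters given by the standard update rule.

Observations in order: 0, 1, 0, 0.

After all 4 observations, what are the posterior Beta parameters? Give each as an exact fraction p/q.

alpha=17/5, beta=11/2

obs 1: x=0 → posterior Beta(12/5, 7/2)
obs 2: x=1 → posterior Beta(17/5, 7/2)
obs 3: x=0 → posterior Beta(17/5, 9/2)
obs 4: x=0 → posterior Beta(17/5, 11/2)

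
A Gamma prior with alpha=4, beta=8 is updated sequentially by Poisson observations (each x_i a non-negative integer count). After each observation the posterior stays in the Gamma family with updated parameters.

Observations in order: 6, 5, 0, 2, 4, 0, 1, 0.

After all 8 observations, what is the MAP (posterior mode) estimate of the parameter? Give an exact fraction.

obs 1: x=6 → posterior Gamma(10, 9)
obs 2: x=5 → posterior Gamma(15, 10)
obs 3: x=0 → posterior Gamma(15, 11)
obs 4: x=2 → posterior Gamma(17, 12)
obs 5: x=4 → posterior Gamma(21, 13)
obs 6: x=0 → posterior Gamma(21, 14)
obs 7: x=1 → posterior Gamma(22, 15)
obs 8: x=0 → posterior Gamma(22, 16)

21/16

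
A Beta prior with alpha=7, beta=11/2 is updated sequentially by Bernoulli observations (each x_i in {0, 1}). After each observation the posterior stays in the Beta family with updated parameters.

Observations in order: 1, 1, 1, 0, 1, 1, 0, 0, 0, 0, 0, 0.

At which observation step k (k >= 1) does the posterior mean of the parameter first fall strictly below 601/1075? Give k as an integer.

obs 1: x=1 → posterior Beta(8, 11/2)
obs 2: x=1 → posterior Beta(9, 11/2)
obs 3: x=1 → posterior Beta(10, 11/2)
obs 4: x=0 → posterior Beta(10, 13/2)
obs 5: x=1 → posterior Beta(11, 13/2)
obs 6: x=1 → posterior Beta(12, 13/2)
obs 7: x=0 → posterior Beta(12, 15/2)
obs 8: x=0 → posterior Beta(12, 17/2)
obs 9: x=0 → posterior Beta(12, 19/2)
obs 10: x=0 → posterior Beta(12, 21/2)
obs 11: x=0 → posterior Beta(12, 23/2)
obs 12: x=0 → posterior Beta(12, 25/2)

k = 9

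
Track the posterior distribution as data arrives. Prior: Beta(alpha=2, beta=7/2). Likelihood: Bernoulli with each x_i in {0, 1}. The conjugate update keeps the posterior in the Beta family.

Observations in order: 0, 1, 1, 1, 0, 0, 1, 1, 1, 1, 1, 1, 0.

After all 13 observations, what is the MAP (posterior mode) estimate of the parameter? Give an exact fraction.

obs 1: x=0 → posterior Beta(2, 9/2)
obs 2: x=1 → posterior Beta(3, 9/2)
obs 3: x=1 → posterior Beta(4, 9/2)
obs 4: x=1 → posterior Beta(5, 9/2)
obs 5: x=0 → posterior Beta(5, 11/2)
obs 6: x=0 → posterior Beta(5, 13/2)
obs 7: x=1 → posterior Beta(6, 13/2)
obs 8: x=1 → posterior Beta(7, 13/2)
obs 9: x=1 → posterior Beta(8, 13/2)
obs 10: x=1 → posterior Beta(9, 13/2)
obs 11: x=1 → posterior Beta(10, 13/2)
obs 12: x=1 → posterior Beta(11, 13/2)
obs 13: x=0 → posterior Beta(11, 15/2)

20/33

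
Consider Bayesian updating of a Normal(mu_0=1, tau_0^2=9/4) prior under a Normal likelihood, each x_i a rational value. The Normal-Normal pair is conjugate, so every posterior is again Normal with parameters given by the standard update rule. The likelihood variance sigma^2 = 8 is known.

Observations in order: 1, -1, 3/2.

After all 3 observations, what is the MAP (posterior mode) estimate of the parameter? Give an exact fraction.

obs 1: x=1 → posterior Normal(1, 72/41)
obs 2: x=-1 → posterior Normal(16/25, 36/25)
obs 3: x=3/2 → posterior Normal(91/118, 72/59)

91/118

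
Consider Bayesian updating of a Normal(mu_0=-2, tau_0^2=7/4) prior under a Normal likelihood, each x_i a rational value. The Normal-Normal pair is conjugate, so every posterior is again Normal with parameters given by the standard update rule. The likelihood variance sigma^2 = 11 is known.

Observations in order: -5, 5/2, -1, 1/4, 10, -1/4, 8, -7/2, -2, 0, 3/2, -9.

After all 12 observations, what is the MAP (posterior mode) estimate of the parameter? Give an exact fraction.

-155/256

obs 1: x=-5 → posterior Normal(-41/17, 77/51)
obs 2: x=5/2 → posterior Normal(-211/116, 77/58)
obs 3: x=-1 → posterior Normal(-45/26, 77/65)
obs 4: x=1/4 → posterior Normal(-443/288, 77/72)
obs 5: x=10 → posterior Normal(-163/316, 77/79)
obs 6: x=-1/4 → posterior Normal(-85/172, 77/86)
obs 7: x=8 → posterior Normal(9/62, 77/93)
obs 8: x=-7/2 → posterior Normal(-11/100, 77/100)
obs 9: x=-2 → posterior Normal(-25/107, 77/107)
obs 10: x=0 → posterior Normal(-25/114, 77/114)
obs 11: x=3/2 → posterior Normal(-29/242, 7/11)
obs 12: x=-9 → posterior Normal(-155/256, 77/128)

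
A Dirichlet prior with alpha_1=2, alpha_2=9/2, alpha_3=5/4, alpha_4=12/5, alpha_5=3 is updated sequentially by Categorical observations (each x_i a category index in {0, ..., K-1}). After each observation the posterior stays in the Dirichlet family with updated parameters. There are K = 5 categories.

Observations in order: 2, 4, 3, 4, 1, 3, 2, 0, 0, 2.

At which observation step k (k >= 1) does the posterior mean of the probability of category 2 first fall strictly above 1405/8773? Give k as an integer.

obs 1: x=2 → posterior Dirichlet(2, 9/2, 9/4, 12/5, 3)
obs 2: x=4 → posterior Dirichlet(2, 9/2, 9/4, 12/5, 4)
obs 3: x=3 → posterior Dirichlet(2, 9/2, 9/4, 17/5, 4)
obs 4: x=4 → posterior Dirichlet(2, 9/2, 9/4, 17/5, 5)
obs 5: x=1 → posterior Dirichlet(2, 11/2, 9/4, 17/5, 5)
obs 6: x=3 → posterior Dirichlet(2, 11/2, 9/4, 22/5, 5)
obs 7: x=2 → posterior Dirichlet(2, 11/2, 13/4, 22/5, 5)
obs 8: x=0 → posterior Dirichlet(3, 11/2, 13/4, 22/5, 5)
obs 9: x=0 → posterior Dirichlet(4, 11/2, 13/4, 22/5, 5)
obs 10: x=2 → posterior Dirichlet(4, 11/2, 17/4, 22/5, 5)

k = 7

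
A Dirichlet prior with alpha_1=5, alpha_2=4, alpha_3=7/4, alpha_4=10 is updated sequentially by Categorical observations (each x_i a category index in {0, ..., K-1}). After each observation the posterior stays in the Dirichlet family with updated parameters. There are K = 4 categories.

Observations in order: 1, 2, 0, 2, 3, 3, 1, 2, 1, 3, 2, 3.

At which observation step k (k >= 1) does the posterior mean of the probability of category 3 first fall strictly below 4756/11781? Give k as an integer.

obs 1: x=1 → posterior Dirichlet(5, 5, 7/4, 10)
obs 2: x=2 → posterior Dirichlet(5, 5, 11/4, 10)
obs 3: x=0 → posterior Dirichlet(6, 5, 11/4, 10)
obs 4: x=2 → posterior Dirichlet(6, 5, 15/4, 10)
obs 5: x=3 → posterior Dirichlet(6, 5, 15/4, 11)
obs 6: x=3 → posterior Dirichlet(6, 5, 15/4, 12)
obs 7: x=1 → posterior Dirichlet(6, 6, 15/4, 12)
obs 8: x=2 → posterior Dirichlet(6, 6, 19/4, 12)
obs 9: x=1 → posterior Dirichlet(6, 7, 19/4, 12)
obs 10: x=3 → posterior Dirichlet(6, 7, 19/4, 13)
obs 11: x=2 → posterior Dirichlet(6, 7, 23/4, 13)
obs 12: x=3 → posterior Dirichlet(6, 7, 23/4, 14)

k = 9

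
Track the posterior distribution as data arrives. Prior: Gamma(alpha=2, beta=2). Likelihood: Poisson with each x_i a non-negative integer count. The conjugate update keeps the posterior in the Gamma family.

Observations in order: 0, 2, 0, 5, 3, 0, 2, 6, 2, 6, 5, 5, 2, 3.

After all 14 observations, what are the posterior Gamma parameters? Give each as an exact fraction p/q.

alpha=43, beta=16

obs 1: x=0 → posterior Gamma(2, 3)
obs 2: x=2 → posterior Gamma(4, 4)
obs 3: x=0 → posterior Gamma(4, 5)
obs 4: x=5 → posterior Gamma(9, 6)
obs 5: x=3 → posterior Gamma(12, 7)
obs 6: x=0 → posterior Gamma(12, 8)
obs 7: x=2 → posterior Gamma(14, 9)
obs 8: x=6 → posterior Gamma(20, 10)
obs 9: x=2 → posterior Gamma(22, 11)
obs 10: x=6 → posterior Gamma(28, 12)
obs 11: x=5 → posterior Gamma(33, 13)
obs 12: x=5 → posterior Gamma(38, 14)
obs 13: x=2 → posterior Gamma(40, 15)
obs 14: x=3 → posterior Gamma(43, 16)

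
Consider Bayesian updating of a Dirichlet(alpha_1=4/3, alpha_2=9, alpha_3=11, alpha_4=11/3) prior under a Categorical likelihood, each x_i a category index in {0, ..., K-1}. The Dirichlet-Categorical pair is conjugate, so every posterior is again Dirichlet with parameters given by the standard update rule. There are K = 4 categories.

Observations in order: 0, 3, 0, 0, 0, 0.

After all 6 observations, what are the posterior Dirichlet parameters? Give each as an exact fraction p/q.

obs 1: x=0 → posterior Dirichlet(7/3, 9, 11, 11/3)
obs 2: x=3 → posterior Dirichlet(7/3, 9, 11, 14/3)
obs 3: x=0 → posterior Dirichlet(10/3, 9, 11, 14/3)
obs 4: x=0 → posterior Dirichlet(13/3, 9, 11, 14/3)
obs 5: x=0 → posterior Dirichlet(16/3, 9, 11, 14/3)
obs 6: x=0 → posterior Dirichlet(19/3, 9, 11, 14/3)

alpha_1=19/3, alpha_2=9, alpha_3=11, alpha_4=14/3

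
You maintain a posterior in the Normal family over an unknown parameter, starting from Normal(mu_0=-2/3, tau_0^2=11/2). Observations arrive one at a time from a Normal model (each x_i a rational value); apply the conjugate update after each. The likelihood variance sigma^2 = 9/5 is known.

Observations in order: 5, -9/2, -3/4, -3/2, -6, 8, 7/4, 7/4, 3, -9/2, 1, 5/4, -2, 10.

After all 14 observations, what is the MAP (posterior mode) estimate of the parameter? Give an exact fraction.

obs 1: x=5 → posterior Normal(263/73, 99/73)
obs 2: x=-9/2 → posterior Normal(31/256, 99/128)
obs 3: x=-3/4 → posterior Normal(-103/732, 33/61)
obs 4: x=-3/2 → posterior Normal(-433/952, 99/238)
obs 5: x=-6 → posterior Normal(-1753/1172, 99/293)
obs 6: x=8 → posterior Normal(7/1392, 33/116)
obs 7: x=7/4 → posterior Normal(98/403, 99/403)
obs 8: x=7/4 → posterior Normal(777/1832, 99/458)
obs 9: x=3 → posterior Normal(479/684, 11/57)
obs 10: x=-9/2 → posterior Normal(447/2272, 99/568)
obs 11: x=1 → posterior Normal(667/2492, 99/623)
obs 12: x=5/4 → posterior Normal(157/452, 33/226)
obs 13: x=-2 → posterior Normal(251/1466, 99/733)
obs 14: x=10 → posterior Normal(1351/1576, 99/788)

1351/1576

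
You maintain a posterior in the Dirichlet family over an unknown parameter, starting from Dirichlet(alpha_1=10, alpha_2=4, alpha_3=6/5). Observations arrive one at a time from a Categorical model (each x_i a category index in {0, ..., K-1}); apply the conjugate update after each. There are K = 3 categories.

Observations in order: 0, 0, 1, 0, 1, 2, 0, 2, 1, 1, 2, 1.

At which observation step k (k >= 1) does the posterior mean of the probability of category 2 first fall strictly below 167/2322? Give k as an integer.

obs 1: x=0 → posterior Dirichlet(11, 4, 6/5)
obs 2: x=0 → posterior Dirichlet(12, 4, 6/5)
obs 3: x=1 → posterior Dirichlet(12, 5, 6/5)
obs 4: x=0 → posterior Dirichlet(13, 5, 6/5)
obs 5: x=1 → posterior Dirichlet(13, 6, 6/5)
obs 6: x=2 → posterior Dirichlet(13, 6, 11/5)
obs 7: x=0 → posterior Dirichlet(14, 6, 11/5)
obs 8: x=2 → posterior Dirichlet(14, 6, 16/5)
obs 9: x=1 → posterior Dirichlet(14, 7, 16/5)
obs 10: x=1 → posterior Dirichlet(14, 8, 16/5)
obs 11: x=2 → posterior Dirichlet(14, 8, 21/5)
obs 12: x=1 → posterior Dirichlet(14, 9, 21/5)

k = 2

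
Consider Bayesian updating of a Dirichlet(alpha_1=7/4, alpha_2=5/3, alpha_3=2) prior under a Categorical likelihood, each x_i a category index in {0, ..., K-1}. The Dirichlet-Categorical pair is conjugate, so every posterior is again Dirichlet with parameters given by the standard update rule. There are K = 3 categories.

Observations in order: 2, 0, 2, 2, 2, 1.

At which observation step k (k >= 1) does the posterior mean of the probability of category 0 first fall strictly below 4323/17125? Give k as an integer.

k = 6

obs 1: x=2 → posterior Dirichlet(7/4, 5/3, 3)
obs 2: x=0 → posterior Dirichlet(11/4, 5/3, 3)
obs 3: x=2 → posterior Dirichlet(11/4, 5/3, 4)
obs 4: x=2 → posterior Dirichlet(11/4, 5/3, 5)
obs 5: x=2 → posterior Dirichlet(11/4, 5/3, 6)
obs 6: x=1 → posterior Dirichlet(11/4, 8/3, 6)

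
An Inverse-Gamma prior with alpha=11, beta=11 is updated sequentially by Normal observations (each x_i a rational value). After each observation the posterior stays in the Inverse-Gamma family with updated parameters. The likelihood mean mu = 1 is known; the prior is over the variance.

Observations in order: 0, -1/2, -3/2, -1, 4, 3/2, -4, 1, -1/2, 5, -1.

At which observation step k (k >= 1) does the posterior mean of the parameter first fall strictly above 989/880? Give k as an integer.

obs 1: x=0 → posterior Inverse-Gamma(23/2, 23/2)
obs 2: x=-1/2 → posterior Inverse-Gamma(12, 101/8)
obs 3: x=-3/2 → posterior Inverse-Gamma(25/2, 63/4)
obs 4: x=-1 → posterior Inverse-Gamma(13, 71/4)
obs 5: x=4 → posterior Inverse-Gamma(27/2, 89/4)
obs 6: x=3/2 → posterior Inverse-Gamma(14, 179/8)
obs 7: x=-4 → posterior Inverse-Gamma(29/2, 279/8)
obs 8: x=1 → posterior Inverse-Gamma(15, 279/8)
obs 9: x=-1/2 → posterior Inverse-Gamma(31/2, 36)
obs 10: x=5 → posterior Inverse-Gamma(16, 44)
obs 11: x=-1 → posterior Inverse-Gamma(33/2, 46)

k = 2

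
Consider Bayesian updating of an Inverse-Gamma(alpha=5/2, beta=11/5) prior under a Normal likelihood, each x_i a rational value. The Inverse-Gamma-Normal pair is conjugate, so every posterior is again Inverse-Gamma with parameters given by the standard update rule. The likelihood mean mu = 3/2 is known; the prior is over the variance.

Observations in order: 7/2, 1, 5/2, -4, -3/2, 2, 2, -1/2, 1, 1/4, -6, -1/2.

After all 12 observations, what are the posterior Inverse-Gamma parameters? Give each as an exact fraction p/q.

alpha=17/2, beta=9237/160

obs 1: x=7/2 → posterior Inverse-Gamma(3, 21/5)
obs 2: x=1 → posterior Inverse-Gamma(7/2, 173/40)
obs 3: x=5/2 → posterior Inverse-Gamma(4, 193/40)
obs 4: x=-4 → posterior Inverse-Gamma(9/2, 399/20)
obs 5: x=-3/2 → posterior Inverse-Gamma(5, 489/20)
obs 6: x=2 → posterior Inverse-Gamma(11/2, 983/40)
obs 7: x=2 → posterior Inverse-Gamma(6, 247/10)
obs 8: x=-1/2 → posterior Inverse-Gamma(13/2, 267/10)
obs 9: x=1 → posterior Inverse-Gamma(7, 1073/40)
obs 10: x=1/4 → posterior Inverse-Gamma(15/2, 4417/160)
obs 11: x=-6 → posterior Inverse-Gamma(8, 8917/160)
obs 12: x=-1/2 → posterior Inverse-Gamma(17/2, 9237/160)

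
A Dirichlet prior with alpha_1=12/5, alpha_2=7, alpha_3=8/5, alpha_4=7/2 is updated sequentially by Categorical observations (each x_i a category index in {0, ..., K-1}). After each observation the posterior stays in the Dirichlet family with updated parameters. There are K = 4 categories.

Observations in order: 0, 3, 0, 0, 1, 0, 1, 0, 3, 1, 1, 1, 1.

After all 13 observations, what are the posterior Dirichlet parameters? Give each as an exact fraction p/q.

alpha_1=37/5, alpha_2=13, alpha_3=8/5, alpha_4=11/2

obs 1: x=0 → posterior Dirichlet(17/5, 7, 8/5, 7/2)
obs 2: x=3 → posterior Dirichlet(17/5, 7, 8/5, 9/2)
obs 3: x=0 → posterior Dirichlet(22/5, 7, 8/5, 9/2)
obs 4: x=0 → posterior Dirichlet(27/5, 7, 8/5, 9/2)
obs 5: x=1 → posterior Dirichlet(27/5, 8, 8/5, 9/2)
obs 6: x=0 → posterior Dirichlet(32/5, 8, 8/5, 9/2)
obs 7: x=1 → posterior Dirichlet(32/5, 9, 8/5, 9/2)
obs 8: x=0 → posterior Dirichlet(37/5, 9, 8/5, 9/2)
obs 9: x=3 → posterior Dirichlet(37/5, 9, 8/5, 11/2)
obs 10: x=1 → posterior Dirichlet(37/5, 10, 8/5, 11/2)
obs 11: x=1 → posterior Dirichlet(37/5, 11, 8/5, 11/2)
obs 12: x=1 → posterior Dirichlet(37/5, 12, 8/5, 11/2)
obs 13: x=1 → posterior Dirichlet(37/5, 13, 8/5, 11/2)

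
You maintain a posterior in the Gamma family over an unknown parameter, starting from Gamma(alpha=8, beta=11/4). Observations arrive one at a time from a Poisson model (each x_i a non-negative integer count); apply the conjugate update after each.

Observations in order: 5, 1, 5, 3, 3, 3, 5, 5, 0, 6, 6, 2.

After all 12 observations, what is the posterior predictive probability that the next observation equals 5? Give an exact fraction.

7538873500777509033416025230292501503996522163877911358417155248798133200873552961997765190250487808/57952312351360356309997931125498956254925806206258513217716179123852026478904672567156967528453911041

obs 1: x=5 → posterior Gamma(13, 15/4)
obs 2: x=1 → posterior Gamma(14, 19/4)
obs 3: x=5 → posterior Gamma(19, 23/4)
obs 4: x=3 → posterior Gamma(22, 27/4)
obs 5: x=3 → posterior Gamma(25, 31/4)
obs 6: x=3 → posterior Gamma(28, 35/4)
obs 7: x=5 → posterior Gamma(33, 39/4)
obs 8: x=5 → posterior Gamma(38, 43/4)
obs 9: x=0 → posterior Gamma(38, 47/4)
obs 10: x=6 → posterior Gamma(44, 51/4)
obs 11: x=6 → posterior Gamma(50, 55/4)
obs 12: x=2 → posterior Gamma(52, 59/4)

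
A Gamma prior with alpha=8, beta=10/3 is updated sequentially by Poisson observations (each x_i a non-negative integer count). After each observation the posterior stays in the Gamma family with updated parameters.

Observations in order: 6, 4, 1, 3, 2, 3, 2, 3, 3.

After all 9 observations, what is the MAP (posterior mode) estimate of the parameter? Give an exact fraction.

obs 1: x=6 → posterior Gamma(14, 13/3)
obs 2: x=4 → posterior Gamma(18, 16/3)
obs 3: x=1 → posterior Gamma(19, 19/3)
obs 4: x=3 → posterior Gamma(22, 22/3)
obs 5: x=2 → posterior Gamma(24, 25/3)
obs 6: x=3 → posterior Gamma(27, 28/3)
obs 7: x=2 → posterior Gamma(29, 31/3)
obs 8: x=3 → posterior Gamma(32, 34/3)
obs 9: x=3 → posterior Gamma(35, 37/3)

102/37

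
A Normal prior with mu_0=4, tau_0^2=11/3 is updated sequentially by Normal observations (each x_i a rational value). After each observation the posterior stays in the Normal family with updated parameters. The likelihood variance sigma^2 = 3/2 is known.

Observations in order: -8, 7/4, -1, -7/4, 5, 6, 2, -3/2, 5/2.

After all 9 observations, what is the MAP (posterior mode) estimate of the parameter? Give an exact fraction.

146/207

obs 1: x=-8 → posterior Normal(-140/31, 33/31)
obs 2: x=7/4 → posterior Normal(-203/106, 33/53)
obs 3: x=-1 → posterior Normal(-247/150, 11/25)
obs 4: x=-7/4 → posterior Normal(-162/97, 33/97)
obs 5: x=5 → posterior Normal(-52/119, 33/119)
obs 6: x=6 → posterior Normal(80/141, 11/47)
obs 7: x=2 → posterior Normal(124/163, 33/163)
obs 8: x=-3/2 → posterior Normal(91/185, 33/185)
obs 9: x=5/2 → posterior Normal(146/207, 11/69)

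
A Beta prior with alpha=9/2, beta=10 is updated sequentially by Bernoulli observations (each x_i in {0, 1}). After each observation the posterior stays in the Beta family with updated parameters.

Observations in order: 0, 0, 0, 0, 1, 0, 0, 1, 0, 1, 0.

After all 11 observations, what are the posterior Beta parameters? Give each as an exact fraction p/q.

alpha=15/2, beta=18

obs 1: x=0 → posterior Beta(9/2, 11)
obs 2: x=0 → posterior Beta(9/2, 12)
obs 3: x=0 → posterior Beta(9/2, 13)
obs 4: x=0 → posterior Beta(9/2, 14)
obs 5: x=1 → posterior Beta(11/2, 14)
obs 6: x=0 → posterior Beta(11/2, 15)
obs 7: x=0 → posterior Beta(11/2, 16)
obs 8: x=1 → posterior Beta(13/2, 16)
obs 9: x=0 → posterior Beta(13/2, 17)
obs 10: x=1 → posterior Beta(15/2, 17)
obs 11: x=0 → posterior Beta(15/2, 18)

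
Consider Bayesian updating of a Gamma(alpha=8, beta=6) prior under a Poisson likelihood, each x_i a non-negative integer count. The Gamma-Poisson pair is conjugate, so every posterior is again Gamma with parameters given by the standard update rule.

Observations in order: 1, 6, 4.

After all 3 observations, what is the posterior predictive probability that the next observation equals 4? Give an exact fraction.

obs 1: x=1 → posterior Gamma(9, 7)
obs 2: x=6 → posterior Gamma(15, 8)
obs 3: x=4 → posterior Gamma(19, 9)

1976296062955587426207/20000000000000000000000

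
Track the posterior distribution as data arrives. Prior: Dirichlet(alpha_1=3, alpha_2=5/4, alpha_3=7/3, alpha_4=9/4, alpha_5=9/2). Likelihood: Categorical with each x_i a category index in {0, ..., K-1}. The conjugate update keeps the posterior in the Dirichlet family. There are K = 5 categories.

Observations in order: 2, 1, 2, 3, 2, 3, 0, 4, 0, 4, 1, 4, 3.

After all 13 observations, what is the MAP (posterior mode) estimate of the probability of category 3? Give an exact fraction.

51/256

obs 1: x=2 → posterior Dirichlet(3, 5/4, 10/3, 9/4, 9/2)
obs 2: x=1 → posterior Dirichlet(3, 9/4, 10/3, 9/4, 9/2)
obs 3: x=2 → posterior Dirichlet(3, 9/4, 13/3, 9/4, 9/2)
obs 4: x=3 → posterior Dirichlet(3, 9/4, 13/3, 13/4, 9/2)
obs 5: x=2 → posterior Dirichlet(3, 9/4, 16/3, 13/4, 9/2)
obs 6: x=3 → posterior Dirichlet(3, 9/4, 16/3, 17/4, 9/2)
obs 7: x=0 → posterior Dirichlet(4, 9/4, 16/3, 17/4, 9/2)
obs 8: x=4 → posterior Dirichlet(4, 9/4, 16/3, 17/4, 11/2)
obs 9: x=0 → posterior Dirichlet(5, 9/4, 16/3, 17/4, 11/2)
obs 10: x=4 → posterior Dirichlet(5, 9/4, 16/3, 17/4, 13/2)
obs 11: x=1 → posterior Dirichlet(5, 13/4, 16/3, 17/4, 13/2)
obs 12: x=4 → posterior Dirichlet(5, 13/4, 16/3, 17/4, 15/2)
obs 13: x=3 → posterior Dirichlet(5, 13/4, 16/3, 21/4, 15/2)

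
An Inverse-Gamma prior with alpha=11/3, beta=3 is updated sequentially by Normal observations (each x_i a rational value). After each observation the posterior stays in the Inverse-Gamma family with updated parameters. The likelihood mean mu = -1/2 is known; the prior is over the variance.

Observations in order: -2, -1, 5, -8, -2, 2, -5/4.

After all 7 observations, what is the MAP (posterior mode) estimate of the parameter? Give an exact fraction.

4995/784

obs 1: x=-2 → posterior Inverse-Gamma(25/6, 33/8)
obs 2: x=-1 → posterior Inverse-Gamma(14/3, 17/4)
obs 3: x=5 → posterior Inverse-Gamma(31/6, 155/8)
obs 4: x=-8 → posterior Inverse-Gamma(17/3, 95/2)
obs 5: x=-2 → posterior Inverse-Gamma(37/6, 389/8)
obs 6: x=2 → posterior Inverse-Gamma(20/3, 207/4)
obs 7: x=-5/4 → posterior Inverse-Gamma(43/6, 1665/32)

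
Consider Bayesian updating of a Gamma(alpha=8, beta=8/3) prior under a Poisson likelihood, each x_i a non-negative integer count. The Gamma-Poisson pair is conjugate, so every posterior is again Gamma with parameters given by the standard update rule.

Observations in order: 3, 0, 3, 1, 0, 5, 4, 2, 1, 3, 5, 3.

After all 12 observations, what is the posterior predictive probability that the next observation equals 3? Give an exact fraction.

75391505388190907092758895171860525326523766778788746664211550044160/359759420802312522637857046018598071824300681556985521245664840905647

obs 1: x=3 → posterior Gamma(11, 11/3)
obs 2: x=0 → posterior Gamma(11, 14/3)
obs 3: x=3 → posterior Gamma(14, 17/3)
obs 4: x=1 → posterior Gamma(15, 20/3)
obs 5: x=0 → posterior Gamma(15, 23/3)
obs 6: x=5 → posterior Gamma(20, 26/3)
obs 7: x=4 → posterior Gamma(24, 29/3)
obs 8: x=2 → posterior Gamma(26, 32/3)
obs 9: x=1 → posterior Gamma(27, 35/3)
obs 10: x=3 → posterior Gamma(30, 38/3)
obs 11: x=5 → posterior Gamma(35, 41/3)
obs 12: x=3 → posterior Gamma(38, 44/3)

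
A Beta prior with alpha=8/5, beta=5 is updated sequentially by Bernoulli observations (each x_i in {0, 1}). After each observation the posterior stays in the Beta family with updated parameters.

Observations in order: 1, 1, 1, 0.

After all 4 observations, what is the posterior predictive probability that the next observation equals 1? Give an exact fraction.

obs 1: x=1 → posterior Beta(13/5, 5)
obs 2: x=1 → posterior Beta(18/5, 5)
obs 3: x=1 → posterior Beta(23/5, 5)
obs 4: x=0 → posterior Beta(23/5, 6)

23/53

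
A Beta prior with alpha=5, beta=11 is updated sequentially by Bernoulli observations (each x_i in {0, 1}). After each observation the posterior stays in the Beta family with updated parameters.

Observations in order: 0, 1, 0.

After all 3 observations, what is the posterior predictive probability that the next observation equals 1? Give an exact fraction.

obs 1: x=0 → posterior Beta(5, 12)
obs 2: x=1 → posterior Beta(6, 12)
obs 3: x=0 → posterior Beta(6, 13)

6/19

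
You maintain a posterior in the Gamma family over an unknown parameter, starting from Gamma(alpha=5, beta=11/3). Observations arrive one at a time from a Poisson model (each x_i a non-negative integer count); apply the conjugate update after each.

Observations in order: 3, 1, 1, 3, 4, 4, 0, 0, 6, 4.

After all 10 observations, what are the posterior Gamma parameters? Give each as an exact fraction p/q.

obs 1: x=3 → posterior Gamma(8, 14/3)
obs 2: x=1 → posterior Gamma(9, 17/3)
obs 3: x=1 → posterior Gamma(10, 20/3)
obs 4: x=3 → posterior Gamma(13, 23/3)
obs 5: x=4 → posterior Gamma(17, 26/3)
obs 6: x=4 → posterior Gamma(21, 29/3)
obs 7: x=0 → posterior Gamma(21, 32/3)
obs 8: x=0 → posterior Gamma(21, 35/3)
obs 9: x=6 → posterior Gamma(27, 38/3)
obs 10: x=4 → posterior Gamma(31, 41/3)

alpha=31, beta=41/3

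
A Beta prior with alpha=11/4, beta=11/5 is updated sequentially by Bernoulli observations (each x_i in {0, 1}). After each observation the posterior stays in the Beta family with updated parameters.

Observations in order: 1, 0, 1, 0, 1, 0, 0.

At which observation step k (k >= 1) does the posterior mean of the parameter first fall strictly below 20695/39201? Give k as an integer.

k = 6

obs 1: x=1 → posterior Beta(15/4, 11/5)
obs 2: x=0 → posterior Beta(15/4, 16/5)
obs 3: x=1 → posterior Beta(19/4, 16/5)
obs 4: x=0 → posterior Beta(19/4, 21/5)
obs 5: x=1 → posterior Beta(23/4, 21/5)
obs 6: x=0 → posterior Beta(23/4, 26/5)
obs 7: x=0 → posterior Beta(23/4, 31/5)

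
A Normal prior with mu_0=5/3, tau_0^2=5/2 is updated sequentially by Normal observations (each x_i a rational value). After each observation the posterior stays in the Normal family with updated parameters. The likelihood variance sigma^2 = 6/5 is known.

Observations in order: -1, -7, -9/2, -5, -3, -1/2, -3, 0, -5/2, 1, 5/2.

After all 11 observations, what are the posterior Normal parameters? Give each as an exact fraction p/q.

obs 1: x=-1 → posterior Normal(-5/37, 30/37)
obs 2: x=-7 → posterior Normal(-90/31, 15/31)
obs 3: x=-9/2 → posterior Normal(-195/58, 10/29)
obs 4: x=-5 → posterior Normal(-835/224, 15/56)
obs 5: x=-3 → posterior Normal(-985/274, 30/137)
obs 6: x=-1/2 → posterior Normal(-505/162, 5/27)
obs 7: x=-3 → posterior Normal(-580/187, 30/187)
obs 8: x=0 → posterior Normal(-145/53, 15/106)
obs 9: x=-5/2 → posterior Normal(-1285/474, 10/79)
obs 10: x=1 → posterior Normal(-1235/524, 15/131)
obs 11: x=5/2 → posterior Normal(-555/287, 30/287)

mu_0=-555/287, tau_0^2=30/287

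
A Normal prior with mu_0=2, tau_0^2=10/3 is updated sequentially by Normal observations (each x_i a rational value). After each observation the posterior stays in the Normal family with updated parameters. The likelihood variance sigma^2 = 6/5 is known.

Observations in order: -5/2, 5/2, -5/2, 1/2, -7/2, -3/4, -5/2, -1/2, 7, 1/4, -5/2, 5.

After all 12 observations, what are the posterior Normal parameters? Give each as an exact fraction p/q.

obs 1: x=-5/2 → posterior Normal(-89/68, 15/17)
obs 2: x=5/2 → posterior Normal(18/59, 30/59)
obs 3: x=-5/2 → posterior Normal(-89/168, 5/14)
obs 4: x=1/2 → posterior Normal(-32/109, 30/109)
obs 5: x=-7/2 → posterior Normal(-239/268, 15/67)
obs 6: x=-3/4 → posterior Normal(-553/636, 10/53)
obs 7: x=-5/2 → posterior Normal(-803/736, 15/92)
obs 8: x=-1/2 → posterior Normal(-853/836, 30/209)
obs 9: x=7 → posterior Normal(-17/104, 5/39)
obs 10: x=1/4 → posterior Normal(-32/259, 30/259)
obs 11: x=-5/2 → posterior Normal(-189/568, 15/142)
obs 12: x=5 → posterior Normal(61/618, 10/103)

mu_0=61/618, tau_0^2=10/103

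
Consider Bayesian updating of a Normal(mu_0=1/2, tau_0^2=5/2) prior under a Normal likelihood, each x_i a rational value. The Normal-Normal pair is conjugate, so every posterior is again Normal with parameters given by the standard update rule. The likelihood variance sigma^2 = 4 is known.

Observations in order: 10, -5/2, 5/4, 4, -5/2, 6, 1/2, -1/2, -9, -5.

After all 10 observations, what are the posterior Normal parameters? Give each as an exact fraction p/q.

obs 1: x=10 → posterior Normal(54/13, 20/13)
obs 2: x=-5/2 → posterior Normal(83/36, 10/9)
obs 3: x=5/4 → posterior Normal(191/92, 20/23)
obs 4: x=4 → posterior Normal(271/112, 5/7)
obs 5: x=-5/2 → posterior Normal(221/132, 20/33)
obs 6: x=6 → posterior Normal(341/152, 10/19)
obs 7: x=1/2 → posterior Normal(351/172, 20/43)
obs 8: x=-1/2 → posterior Normal(341/192, 5/12)
obs 9: x=-9 → posterior Normal(161/212, 20/53)
obs 10: x=-5 → posterior Normal(61/232, 10/29)

mu_0=61/232, tau_0^2=10/29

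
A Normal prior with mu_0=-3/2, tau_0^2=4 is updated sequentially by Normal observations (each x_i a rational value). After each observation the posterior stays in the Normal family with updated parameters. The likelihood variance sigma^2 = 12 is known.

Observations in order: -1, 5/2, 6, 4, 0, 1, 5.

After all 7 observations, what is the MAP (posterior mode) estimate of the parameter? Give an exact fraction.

obs 1: x=-1 → posterior Normal(-11/8, 3)
obs 2: x=5/2 → posterior Normal(-3/5, 12/5)
obs 3: x=6 → posterior Normal(1/2, 2)
obs 4: x=4 → posterior Normal(1, 12/7)
obs 5: x=0 → posterior Normal(7/8, 3/2)
obs 6: x=1 → posterior Normal(8/9, 4/3)
obs 7: x=5 → posterior Normal(13/10, 6/5)

13/10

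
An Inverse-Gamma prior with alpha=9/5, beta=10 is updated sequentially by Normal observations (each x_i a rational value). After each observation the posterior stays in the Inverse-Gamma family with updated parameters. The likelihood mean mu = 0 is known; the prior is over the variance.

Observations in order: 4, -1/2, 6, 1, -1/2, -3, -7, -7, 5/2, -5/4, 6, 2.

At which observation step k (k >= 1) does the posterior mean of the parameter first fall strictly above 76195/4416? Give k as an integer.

obs 1: x=4 → posterior Inverse-Gamma(23/10, 18)
obs 2: x=-1/2 → posterior Inverse-Gamma(14/5, 145/8)
obs 3: x=6 → posterior Inverse-Gamma(33/10, 289/8)
obs 4: x=1 → posterior Inverse-Gamma(19/5, 293/8)
obs 5: x=-1/2 → posterior Inverse-Gamma(43/10, 147/4)
obs 6: x=-3 → posterior Inverse-Gamma(24/5, 165/4)
obs 7: x=-7 → posterior Inverse-Gamma(53/10, 263/4)
obs 8: x=-7 → posterior Inverse-Gamma(29/5, 361/4)
obs 9: x=5/2 → posterior Inverse-Gamma(63/10, 747/8)
obs 10: x=-5/4 → posterior Inverse-Gamma(34/5, 3013/32)
obs 11: x=6 → posterior Inverse-Gamma(73/10, 3589/32)
obs 12: x=2 → posterior Inverse-Gamma(39/5, 3653/32)

k = 8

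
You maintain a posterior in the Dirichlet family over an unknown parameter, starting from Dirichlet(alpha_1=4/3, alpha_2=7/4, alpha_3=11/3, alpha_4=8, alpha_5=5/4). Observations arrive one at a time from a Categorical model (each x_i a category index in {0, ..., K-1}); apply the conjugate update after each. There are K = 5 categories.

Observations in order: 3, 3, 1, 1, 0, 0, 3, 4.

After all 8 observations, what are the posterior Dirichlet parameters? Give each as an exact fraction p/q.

obs 1: x=3 → posterior Dirichlet(4/3, 7/4, 11/3, 9, 5/4)
obs 2: x=3 → posterior Dirichlet(4/3, 7/4, 11/3, 10, 5/4)
obs 3: x=1 → posterior Dirichlet(4/3, 11/4, 11/3, 10, 5/4)
obs 4: x=1 → posterior Dirichlet(4/3, 15/4, 11/3, 10, 5/4)
obs 5: x=0 → posterior Dirichlet(7/3, 15/4, 11/3, 10, 5/4)
obs 6: x=0 → posterior Dirichlet(10/3, 15/4, 11/3, 10, 5/4)
obs 7: x=3 → posterior Dirichlet(10/3, 15/4, 11/3, 11, 5/4)
obs 8: x=4 → posterior Dirichlet(10/3, 15/4, 11/3, 11, 9/4)

alpha_1=10/3, alpha_2=15/4, alpha_3=11/3, alpha_4=11, alpha_5=9/4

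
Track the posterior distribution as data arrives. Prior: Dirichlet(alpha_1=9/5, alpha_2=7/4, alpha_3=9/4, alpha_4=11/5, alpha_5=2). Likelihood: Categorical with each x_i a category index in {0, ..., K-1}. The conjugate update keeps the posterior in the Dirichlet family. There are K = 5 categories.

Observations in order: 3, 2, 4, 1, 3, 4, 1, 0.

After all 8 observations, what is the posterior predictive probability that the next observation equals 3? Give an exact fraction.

obs 1: x=3 → posterior Dirichlet(9/5, 7/4, 9/4, 16/5, 2)
obs 2: x=2 → posterior Dirichlet(9/5, 7/4, 13/4, 16/5, 2)
obs 3: x=4 → posterior Dirichlet(9/5, 7/4, 13/4, 16/5, 3)
obs 4: x=1 → posterior Dirichlet(9/5, 11/4, 13/4, 16/5, 3)
obs 5: x=3 → posterior Dirichlet(9/5, 11/4, 13/4, 21/5, 3)
obs 6: x=4 → posterior Dirichlet(9/5, 11/4, 13/4, 21/5, 4)
obs 7: x=1 → posterior Dirichlet(9/5, 15/4, 13/4, 21/5, 4)
obs 8: x=0 → posterior Dirichlet(14/5, 15/4, 13/4, 21/5, 4)

7/30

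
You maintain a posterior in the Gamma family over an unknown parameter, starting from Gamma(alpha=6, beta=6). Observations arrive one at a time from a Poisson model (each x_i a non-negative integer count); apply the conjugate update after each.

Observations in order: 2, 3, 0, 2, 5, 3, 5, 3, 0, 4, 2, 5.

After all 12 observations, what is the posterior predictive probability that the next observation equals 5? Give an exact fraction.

obs 1: x=2 → posterior Gamma(8, 7)
obs 2: x=3 → posterior Gamma(11, 8)
obs 3: x=0 → posterior Gamma(11, 9)
obs 4: x=2 → posterior Gamma(13, 10)
obs 5: x=5 → posterior Gamma(18, 11)
obs 6: x=3 → posterior Gamma(21, 12)
obs 7: x=5 → posterior Gamma(26, 13)
obs 8: x=3 → posterior Gamma(29, 14)
obs 9: x=0 → posterior Gamma(29, 15)
obs 10: x=4 → posterior Gamma(33, 16)
obs 11: x=2 → posterior Gamma(35, 17)
obs 12: x=5 → posterior Gamma(40, 18)

176495334059342430334774618855724624498456410734364459008/3498743002442937227729601361122964878585526371203662724899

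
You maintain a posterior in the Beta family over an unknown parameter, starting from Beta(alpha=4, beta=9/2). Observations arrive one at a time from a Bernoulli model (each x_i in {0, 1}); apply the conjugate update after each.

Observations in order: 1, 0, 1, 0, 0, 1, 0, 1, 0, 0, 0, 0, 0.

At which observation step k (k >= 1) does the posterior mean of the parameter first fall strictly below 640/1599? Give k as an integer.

k = 12

obs 1: x=1 → posterior Beta(5, 9/2)
obs 2: x=0 → posterior Beta(5, 11/2)
obs 3: x=1 → posterior Beta(6, 11/2)
obs 4: x=0 → posterior Beta(6, 13/2)
obs 5: x=0 → posterior Beta(6, 15/2)
obs 6: x=1 → posterior Beta(7, 15/2)
obs 7: x=0 → posterior Beta(7, 17/2)
obs 8: x=1 → posterior Beta(8, 17/2)
obs 9: x=0 → posterior Beta(8, 19/2)
obs 10: x=0 → posterior Beta(8, 21/2)
obs 11: x=0 → posterior Beta(8, 23/2)
obs 12: x=0 → posterior Beta(8, 25/2)
obs 13: x=0 → posterior Beta(8, 27/2)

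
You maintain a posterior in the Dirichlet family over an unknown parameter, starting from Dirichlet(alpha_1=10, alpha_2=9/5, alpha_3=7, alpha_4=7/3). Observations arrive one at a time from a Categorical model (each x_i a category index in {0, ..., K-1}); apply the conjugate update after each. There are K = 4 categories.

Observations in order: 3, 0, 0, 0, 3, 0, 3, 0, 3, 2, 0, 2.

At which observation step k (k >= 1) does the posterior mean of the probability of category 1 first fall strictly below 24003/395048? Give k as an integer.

k = 9

obs 1: x=3 → posterior Dirichlet(10, 9/5, 7, 10/3)
obs 2: x=0 → posterior Dirichlet(11, 9/5, 7, 10/3)
obs 3: x=0 → posterior Dirichlet(12, 9/5, 7, 10/3)
obs 4: x=0 → posterior Dirichlet(13, 9/5, 7, 10/3)
obs 5: x=3 → posterior Dirichlet(13, 9/5, 7, 13/3)
obs 6: x=0 → posterior Dirichlet(14, 9/5, 7, 13/3)
obs 7: x=3 → posterior Dirichlet(14, 9/5, 7, 16/3)
obs 8: x=0 → posterior Dirichlet(15, 9/5, 7, 16/3)
obs 9: x=3 → posterior Dirichlet(15, 9/5, 7, 19/3)
obs 10: x=2 → posterior Dirichlet(15, 9/5, 8, 19/3)
obs 11: x=0 → posterior Dirichlet(16, 9/5, 8, 19/3)
obs 12: x=2 → posterior Dirichlet(16, 9/5, 9, 19/3)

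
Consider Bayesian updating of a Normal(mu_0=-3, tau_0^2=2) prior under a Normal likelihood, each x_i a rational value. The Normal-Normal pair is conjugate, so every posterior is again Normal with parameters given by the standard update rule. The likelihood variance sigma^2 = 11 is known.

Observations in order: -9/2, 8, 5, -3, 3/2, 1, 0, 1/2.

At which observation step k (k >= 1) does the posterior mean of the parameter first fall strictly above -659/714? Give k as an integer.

obs 1: x=-9/2 → posterior Normal(-42/13, 22/13)
obs 2: x=8 → posterior Normal(-26/15, 22/15)
obs 3: x=5 → posterior Normal(-16/17, 22/17)
obs 4: x=-3 → posterior Normal(-22/19, 22/19)
obs 5: x=3/2 → posterior Normal(-19/21, 22/21)
obs 6: x=1 → posterior Normal(-17/23, 22/23)
obs 7: x=0 → posterior Normal(-17/25, 22/25)
obs 8: x=1/2 → posterior Normal(-16/27, 22/27)

k = 5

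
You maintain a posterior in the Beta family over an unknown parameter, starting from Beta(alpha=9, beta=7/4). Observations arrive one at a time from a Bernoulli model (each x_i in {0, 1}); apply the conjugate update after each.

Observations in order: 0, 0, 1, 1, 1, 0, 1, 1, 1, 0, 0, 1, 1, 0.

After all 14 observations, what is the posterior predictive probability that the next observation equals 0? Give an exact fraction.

31/99

obs 1: x=0 → posterior Beta(9, 11/4)
obs 2: x=0 → posterior Beta(9, 15/4)
obs 3: x=1 → posterior Beta(10, 15/4)
obs 4: x=1 → posterior Beta(11, 15/4)
obs 5: x=1 → posterior Beta(12, 15/4)
obs 6: x=0 → posterior Beta(12, 19/4)
obs 7: x=1 → posterior Beta(13, 19/4)
obs 8: x=1 → posterior Beta(14, 19/4)
obs 9: x=1 → posterior Beta(15, 19/4)
obs 10: x=0 → posterior Beta(15, 23/4)
obs 11: x=0 → posterior Beta(15, 27/4)
obs 12: x=1 → posterior Beta(16, 27/4)
obs 13: x=1 → posterior Beta(17, 27/4)
obs 14: x=0 → posterior Beta(17, 31/4)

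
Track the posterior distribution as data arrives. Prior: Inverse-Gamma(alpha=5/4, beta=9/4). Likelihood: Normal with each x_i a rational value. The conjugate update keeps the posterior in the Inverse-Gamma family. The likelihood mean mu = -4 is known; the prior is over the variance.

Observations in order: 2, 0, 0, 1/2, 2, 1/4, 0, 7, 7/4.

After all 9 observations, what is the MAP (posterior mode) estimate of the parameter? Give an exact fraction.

845/36

obs 1: x=2 → posterior Inverse-Gamma(7/4, 81/4)
obs 2: x=0 → posterior Inverse-Gamma(9/4, 113/4)
obs 3: x=0 → posterior Inverse-Gamma(11/4, 145/4)
obs 4: x=1/2 → posterior Inverse-Gamma(13/4, 371/8)
obs 5: x=2 → posterior Inverse-Gamma(15/4, 515/8)
obs 6: x=1/4 → posterior Inverse-Gamma(17/4, 2349/32)
obs 7: x=0 → posterior Inverse-Gamma(19/4, 2605/32)
obs 8: x=7 → posterior Inverse-Gamma(21/4, 4541/32)
obs 9: x=7/4 → posterior Inverse-Gamma(23/4, 2535/16)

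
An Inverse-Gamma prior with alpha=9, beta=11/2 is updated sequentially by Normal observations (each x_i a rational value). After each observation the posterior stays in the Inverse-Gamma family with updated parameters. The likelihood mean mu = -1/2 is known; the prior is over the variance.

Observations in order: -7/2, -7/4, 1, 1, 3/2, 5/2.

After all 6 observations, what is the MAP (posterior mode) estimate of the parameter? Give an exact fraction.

obs 1: x=-7/2 → posterior Inverse-Gamma(19/2, 10)
obs 2: x=-7/4 → posterior Inverse-Gamma(10, 345/32)
obs 3: x=1 → posterior Inverse-Gamma(21/2, 381/32)
obs 4: x=1 → posterior Inverse-Gamma(11, 417/32)
obs 5: x=3/2 → posterior Inverse-Gamma(23/2, 481/32)
obs 6: x=5/2 → posterior Inverse-Gamma(12, 625/32)

625/416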